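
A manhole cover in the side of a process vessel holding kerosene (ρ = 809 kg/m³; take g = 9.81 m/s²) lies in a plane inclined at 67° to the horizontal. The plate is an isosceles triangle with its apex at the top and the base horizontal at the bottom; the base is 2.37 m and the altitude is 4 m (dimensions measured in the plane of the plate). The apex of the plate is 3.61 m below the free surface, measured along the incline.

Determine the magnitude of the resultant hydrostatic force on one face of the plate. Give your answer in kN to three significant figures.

F ≈ 217 kN

γ = ρg = 809 × 9.81 / 1000 = 7.93629 kN/m³.
Let θ = 67° be the plate's angle to the horizontal; measure y along the incline from where the plane meets the free surface. Vertical depth h = y·sinθ with sinθ = 0.920505.
With the apex up, the centroid sits 2h/3 = 2 × 4/3 = 2.66667 m below the apex, so y_c = 3.61 + 2.66667 = 6.27667 m and h_c = 6.27667 × 0.920505 = 5.77771 m.
A = ½ × 2.37 × 4 = 4.74 m².
Resultant F = γ·h_c·A = 7.93629 × 5.77771 × 4.74 = 217.346 kN.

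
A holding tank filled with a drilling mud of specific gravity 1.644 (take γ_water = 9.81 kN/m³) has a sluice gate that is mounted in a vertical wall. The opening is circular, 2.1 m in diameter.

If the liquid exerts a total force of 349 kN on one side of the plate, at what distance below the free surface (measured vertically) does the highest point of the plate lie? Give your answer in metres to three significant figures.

γ = 1.644 × 9.81 = 16.12764 kN/m³.
A = π(1.05)² = 3.46361 m².
From F = γ·h_c·A, the centroid depth is h_c = 349/(16.12764 × 3.46361) = 6.24778 m.
The centroid is at the centre, 1.05 m below the top of the plate, so the highest point sits at h_top = 6.24778 − 1.05 = 5.19778 m below the surface.

d_top ≈ 5.20 m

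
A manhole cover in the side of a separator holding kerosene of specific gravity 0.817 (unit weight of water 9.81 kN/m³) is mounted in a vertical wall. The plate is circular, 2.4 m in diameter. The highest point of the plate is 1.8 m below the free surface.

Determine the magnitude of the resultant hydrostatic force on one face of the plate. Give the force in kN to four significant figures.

F ≈ 108.8 kN

γ = 0.817 × 9.81 = 8.01477 kN/m³.
The centroid is at the centre, 1.2 m below the top of the plate, so the centroid depth is h_c = 1.8 + 1.2 = 3 m.
A = π(1.2)² = 4.52389 m².
Resultant F = γ·h_c·A = 8.01477 × 3 × 4.52389 = 108.774 kN.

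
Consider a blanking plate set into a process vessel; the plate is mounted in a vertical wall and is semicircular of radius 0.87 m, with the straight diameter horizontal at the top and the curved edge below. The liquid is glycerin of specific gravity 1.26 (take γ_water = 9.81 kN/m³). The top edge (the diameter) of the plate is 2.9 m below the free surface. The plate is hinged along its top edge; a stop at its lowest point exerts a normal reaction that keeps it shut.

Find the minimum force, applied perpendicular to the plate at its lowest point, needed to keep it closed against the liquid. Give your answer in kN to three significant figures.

P ≈ 21.3 kN

γ = 1.26 × 9.81 = 12.3606 kN/m³.
The centroid of a semicircle lies 4r/(3π) = 0.369239 m from the diameter, here below the top edge, so the centroid depth is h_c = 2.9 + 0.369239 = 3.26924 m.
A = πr²/2 = π × 0.87²/2 = 1.18894 m².
Resultant F = γ·h_c·A = 12.3606 × 3.26924 × 1.18894 = 48.0448 kN.
I_c = (π/8 − 8/(9π))·r⁴ = 0.109757 × 0.87⁴ = 0.0628795 m⁴.
Centre of pressure: y_p = y_c + I_c/(y_c·A) = 3.26924 + 0.0628795/(3.26924 × 1.18894) = 3.26924 + 0.0161772 = 3.28542 m along the plane.
The resultant acts 0.369239 + 0.0161772 = 0.385416 m (along the plate) below the hinge at the top edge, so the moment about the hinge is M = F × 0.385416 = 48.0448 × 0.385416 = 18.5172 kN·m.
A normal force at the bottom, 0.87 m from the hinge, must supply this moment: P = 18.5172/0.87 = 21.2841 kN.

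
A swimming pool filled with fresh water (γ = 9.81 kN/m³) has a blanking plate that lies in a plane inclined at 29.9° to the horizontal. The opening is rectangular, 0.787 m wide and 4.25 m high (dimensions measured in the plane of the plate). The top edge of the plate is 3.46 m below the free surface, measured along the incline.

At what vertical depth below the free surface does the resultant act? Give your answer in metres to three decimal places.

h_p = 2.918 m

γ = 9.81 kN/m³.
Let θ = 29.9° be the plate's angle to the horizontal; measure y along the incline from where the plane meets the free surface. Vertical depth h = y·sinθ with sinθ = 0.498488.
The centroid lies 4.25/2 = 2.125 m below the top edge, so y_c = 3.46 + 2.125 = 5.585 m and h_c = 5.585 × 0.498488 = 2.78406 m.
A = 0.787 × 4.25 = 3.34475 m².
Resultant F = γ·h_c·A = 9.81 × 2.78406 × 3.34475 = 91.3506 kN.
I_c = b·h³/12 = 0.787 × 4.25³/12 = 5.03455 m⁴.
Centre of pressure: y_p = y_c + I_c/(y_c·A) = 5.585 + 5.03455/(5.585 × 3.34475) = 5.585 + 0.269509 = 5.85451 m along the plane.
Vertically, h_p = y_p·sinθ = 5.85451 × 0.498488 = 2.9184 m.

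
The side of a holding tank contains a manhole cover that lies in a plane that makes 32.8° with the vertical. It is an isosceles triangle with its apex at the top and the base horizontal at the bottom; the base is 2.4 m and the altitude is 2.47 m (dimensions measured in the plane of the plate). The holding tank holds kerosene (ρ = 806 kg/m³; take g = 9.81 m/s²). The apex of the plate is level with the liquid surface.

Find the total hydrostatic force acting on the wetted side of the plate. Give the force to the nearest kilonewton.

γ = ρg = 806 × 9.81 / 1000 = 7.90686 kN/m³.
The plate makes 32.8° with the vertical, i.e. θ = 90° − 32.8° = 57.2° to the horizontal. Measuring y along the incline from the free-surface line, vertical depth h = y·sinθ with sinθ = 0.840567.
With the apex up, the centroid sits 2h/3 = 2 × 2.47/3 = 1.64667 m below the apex, so y_c = 1.64667 m and h_c = 1.64667 × 0.840567 = 1.38414 m.
A = ½ × 2.4 × 2.47 = 2.964 m².
Resultant F = γ·h_c·A = 7.90686 × 1.38414 × 2.964 = 32.4386 kN.

F ≈ 32 kN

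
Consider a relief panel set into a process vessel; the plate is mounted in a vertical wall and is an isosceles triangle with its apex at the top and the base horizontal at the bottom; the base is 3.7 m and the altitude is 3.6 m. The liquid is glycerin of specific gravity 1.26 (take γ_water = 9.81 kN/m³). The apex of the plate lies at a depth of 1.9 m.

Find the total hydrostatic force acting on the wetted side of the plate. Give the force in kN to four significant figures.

γ = 1.26 × 9.81 = 12.3606 kN/m³.
With the apex up, the centroid sits 2h/3 = 2 × 3.6/3 = 2.4 m below the apex, so the centroid depth is h_c = 1.9 + 2.4 = 4.3 m.
A = ½ × 3.7 × 3.6 = 6.66 m².
Resultant F = γ·h_c·A = 12.3606 × 4.3 × 6.66 = 353.983 kN.

F ≈ 354.0 kN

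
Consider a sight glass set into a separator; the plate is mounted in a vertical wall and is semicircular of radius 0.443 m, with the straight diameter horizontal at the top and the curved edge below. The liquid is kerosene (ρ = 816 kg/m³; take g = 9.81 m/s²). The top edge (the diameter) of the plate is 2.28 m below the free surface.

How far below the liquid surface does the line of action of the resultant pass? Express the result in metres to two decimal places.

γ = ρg = 816 × 9.81 / 1000 = 8.00496 kN/m³.
The centroid of a semicircle lies 4r/(3π) = 0.188015 m from the diameter, here below the top edge, so the centroid depth is h_c = 2.28 + 0.188015 = 2.46801 m.
A = πr²/2 = π × 0.443²/2 = 0.308267 m².
Resultant F = γ·h_c·A = 8.00496 × 2.46801 × 0.308267 = 6.09022 kN.
I_c = (π/8 − 8/(9π))·r⁴ = 0.109757 × 0.443⁴ = 0.00422714 m⁴.
Centre of pressure: y_p = y_c + I_c/(y_c·A) = 2.46801 + 0.00422714/(2.46801 × 0.308267) = 2.46801 + 0.00555613 = 2.47357 m along the plane.

h_p = 2.47 m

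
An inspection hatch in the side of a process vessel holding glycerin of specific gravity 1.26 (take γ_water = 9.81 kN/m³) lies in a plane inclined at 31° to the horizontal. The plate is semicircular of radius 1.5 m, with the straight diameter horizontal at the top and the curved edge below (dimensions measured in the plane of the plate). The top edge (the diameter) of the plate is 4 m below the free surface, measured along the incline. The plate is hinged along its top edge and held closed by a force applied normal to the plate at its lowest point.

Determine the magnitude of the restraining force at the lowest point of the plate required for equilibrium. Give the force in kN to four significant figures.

γ = 1.26 × 9.81 = 12.3606 kN/m³.
Let θ = 31° be the plate's angle to the horizontal; measure y along the incline from where the plane meets the free surface. Vertical depth h = y·sinθ with sinθ = 0.515038.
The centroid of a semicircle lies 4r/(3π) = 0.63662 m from the diameter, here below the top edge, so y_c = 4 + 0.63662 = 4.63662 m and h_c = 4.63662 × 0.515038 = 2.38804 m.
A = πr²/2 = π × 1.5²/2 = 3.53429 m².
Resultant F = γ·h_c·A = 12.3606 × 2.38804 × 3.53429 = 104.324 kN.
I_c = (π/8 − 8/(9π))·r⁴ = 0.109757 × 1.5⁴ = 0.555645 m⁴.
Centre of pressure: y_p = y_c + I_c/(y_c·A) = 4.63662 + 0.555645/(4.63662 × 3.53429) = 4.63662 + 0.0339073 = 4.67053 m along the plane.
The resultant acts 0.63662 + 0.0339073 = 0.670527 m (along the plate) below the hinge at the top edge, so the moment about the hinge is M = F × 0.670527 = 104.324 × 0.670527 = 69.9521 kN·m.
A normal force at the bottom, 1.5 m from the hinge, must supply this moment: P = 69.9521/1.5 = 46.6347 kN.

P ≈ 46.63 kN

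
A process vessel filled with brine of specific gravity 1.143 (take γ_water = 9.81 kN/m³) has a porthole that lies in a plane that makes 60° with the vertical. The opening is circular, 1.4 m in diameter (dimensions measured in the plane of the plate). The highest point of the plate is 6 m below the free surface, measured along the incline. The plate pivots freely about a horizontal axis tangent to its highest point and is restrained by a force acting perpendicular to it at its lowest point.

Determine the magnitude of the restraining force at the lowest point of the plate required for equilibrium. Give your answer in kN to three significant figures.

γ = 1.143 × 9.81 = 11.21283 kN/m³.
The plate makes 60° with the vertical, i.e. θ = 90° − 60° = 30° to the horizontal. Measuring y along the incline from the free-surface line, vertical depth h = y·sinθ with sinθ = 0.500000.
The centroid is at the centre, 0.7 m below the top of the plate, so y_c = 6 + 0.7 = 6.7 m and h_c = 6.7 × 0.500000 = 3.35 m.
A = π(0.7)² = 1.53938 m².
Resultant F = γ·h_c·A = 11.21283 × 3.35 × 1.53938 = 57.8237 kN.
I_c = πr⁴/4 = π × 0.7⁴/4 = 0.188574 m⁴.
Centre of pressure: y_p = y_c + I_c/(y_c·A) = 6.7 + 0.188574/(6.7 × 1.53938) = 6.7 + 0.0182836 = 6.71828 m along the plane.
The resultant acts 0.7 + 0.0182836 = 0.718284 m (along the plate) below the hinge at the top edge, so the moment about the hinge is M = F × 0.718284 = 57.8237 × 0.718284 = 41.5338 kN·m.
A normal force at the bottom, 1.4 m from the hinge, must supply this moment: P = 41.5338/1.4 = 29.667 kN.

P ≈ 29.7 kN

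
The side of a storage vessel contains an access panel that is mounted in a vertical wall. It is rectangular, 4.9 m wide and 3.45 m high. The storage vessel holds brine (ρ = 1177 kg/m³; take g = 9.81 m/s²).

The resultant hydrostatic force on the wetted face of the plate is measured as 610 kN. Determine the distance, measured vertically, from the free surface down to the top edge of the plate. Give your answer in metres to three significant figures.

γ = ρg = 1177 × 9.81 / 1000 = 11.54637 kN/m³.
A = 4.9 × 3.45 = 16.905 m².
From F = γ·h_c·A, the centroid depth is h_c = 610/(11.54637 × 16.905) = 3.12514 m.
The centroid lies 3.45/2 = 1.725 m below the top edge, so the top edge sits at h_top = 3.12514 − 1.725 = 1.40014 m below the surface.

d_top ≈ 1.40 m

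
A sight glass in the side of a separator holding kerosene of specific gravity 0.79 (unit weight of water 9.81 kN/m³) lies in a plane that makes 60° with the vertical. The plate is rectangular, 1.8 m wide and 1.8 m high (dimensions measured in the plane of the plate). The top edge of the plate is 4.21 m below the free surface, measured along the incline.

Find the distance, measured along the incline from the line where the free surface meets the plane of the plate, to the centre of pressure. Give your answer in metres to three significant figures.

γ = 0.79 × 9.81 = 7.7499 kN/m³.
The plate makes 60° with the vertical, i.e. θ = 90° − 60° = 30° to the horizontal. Measuring y along the incline from the free-surface line, vertical depth h = y·sinθ with sinθ = 0.500000.
The centroid lies 1.8/2 = 0.9 m below the top edge, so y_c = 4.21 + 0.9 = 5.11 m and h_c = 5.11 × 0.500000 = 2.555 m.
A = 1.8 × 1.8 = 3.24 m².
Resultant F = γ·h_c·A = 7.7499 × 2.555 × 3.24 = 64.1552 kN.
I_c = b·h³/12 = 1.8 × 1.8³/12 = 0.8748 m⁴.
Centre of pressure: y_p = y_c + I_c/(y_c·A) = 5.11 + 0.8748/(5.11 × 3.24) = 5.11 + 0.0528376 = 5.16284 m along the plane.

y_p = 5.16 m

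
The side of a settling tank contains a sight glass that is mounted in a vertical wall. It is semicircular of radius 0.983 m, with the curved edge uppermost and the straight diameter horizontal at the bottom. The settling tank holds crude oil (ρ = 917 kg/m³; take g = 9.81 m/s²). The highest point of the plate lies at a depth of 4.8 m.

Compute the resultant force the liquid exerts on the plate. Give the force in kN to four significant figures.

F ≈ 73.27 kN

γ = ρg = 917 × 9.81 / 1000 = 8.99577 kN/m³.
The centroid lies 4r/(3π) = 0.417198 m above the diameter, so r − 4r/(3π) = 0.983 − 0.417198 = 0.565802 m below the topmost point, so the centroid depth is h_c = 4.8 + 0.565802 = 5.3658 m.
A = πr²/2 = π × 0.983²/2 = 1.51784 m².
Resultant F = γ·h_c·A = 8.99577 × 5.3658 × 1.51784 = 73.2654 kN.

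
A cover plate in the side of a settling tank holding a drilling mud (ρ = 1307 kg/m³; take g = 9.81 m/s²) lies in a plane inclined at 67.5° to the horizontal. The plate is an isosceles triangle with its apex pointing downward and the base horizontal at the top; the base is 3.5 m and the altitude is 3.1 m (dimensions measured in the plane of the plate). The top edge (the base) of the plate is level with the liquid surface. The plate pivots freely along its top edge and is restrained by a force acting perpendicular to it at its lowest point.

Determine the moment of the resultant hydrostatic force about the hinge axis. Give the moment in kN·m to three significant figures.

M ≈ 103 kN·m

γ = ρg = 1307 × 9.81 / 1000 = 12.82167 kN/m³.
Let θ = 67.5° be the plate's angle to the horizontal; measure y along the incline from where the plane meets the free surface. Vertical depth h = y·sinθ with sinθ = 0.923880.
With the apex down, the centroid sits h/3 = 3.1/3 = 1.03333 m below the base (the top edge), so y_c = 1.03333 m and h_c = 1.03333 × 0.923880 = 0.954673 m.
A = ½ × 3.5 × 3.1 = 5.425 m².
Resultant F = γ·h_c·A = 12.82167 × 0.954673 × 5.425 = 66.4047 kN.
I_c = b·h³/36 = 3.5 × 3.1³/36 = 2.89635 m⁴.
Centre of pressure: y_p = y_c + I_c/(y_c·A) = 1.03333 + 2.89635/(1.03333 × 5.425) = 1.03333 + 0.516669 = 1.55 m along the plane.
The resultant acts 1.03333 + 0.516669 = 1.55 m (along the plate) below the hinge at the top edge, so the moment about the hinge is M = F × 1.55 = 66.4047 × 1.55 = 102.927 kN·m.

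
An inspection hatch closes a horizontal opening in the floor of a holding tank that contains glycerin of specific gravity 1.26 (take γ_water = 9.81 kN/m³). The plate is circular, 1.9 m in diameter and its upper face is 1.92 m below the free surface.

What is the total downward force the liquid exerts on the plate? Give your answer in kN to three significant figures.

F ≈ 67.3 kN

γ = 1.26 × 9.81 = 12.3606 kN/m³.
The plate is horizontal, so pressure is uniform at p = γ·h = 12.3606 × 1.92 = 23.7324 kN/m².
A = π(0.95)² = 2.83529 m².
F = p·A = 23.7324 × 2.83529 = 67.2882 kN.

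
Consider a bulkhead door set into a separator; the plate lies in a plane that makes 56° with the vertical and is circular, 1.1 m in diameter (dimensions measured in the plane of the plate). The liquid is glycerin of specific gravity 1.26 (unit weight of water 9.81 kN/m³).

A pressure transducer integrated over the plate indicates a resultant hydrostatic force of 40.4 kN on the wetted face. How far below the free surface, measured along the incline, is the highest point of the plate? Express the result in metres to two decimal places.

γ = 1.26 × 9.81 = 12.3606 kN/m³.
A = π(0.55)² = 0.950332 m².
From F = γ·h_c·A, the centroid depth is h_c = 40.4/(12.3606 × 0.950332) = 3.43927 m.
The plate makes 56° with the vertical, i.e. θ = 90° − 56° = 34° to the horizontal. Measuring y along the incline from the free-surface line, vertical depth h = y·sinθ with sinθ = 0.559193.
Along the incline, y_c = h_c/sinθ = 3.43927/0.559193 = 6.15042 m.
The centroid is at the centre, 0.55 m below the top of the plate, so the highest point sits at y_top = 6.15042 − 0.55 = 5.60042 m along the incline.

y_top ≈ 5.60 m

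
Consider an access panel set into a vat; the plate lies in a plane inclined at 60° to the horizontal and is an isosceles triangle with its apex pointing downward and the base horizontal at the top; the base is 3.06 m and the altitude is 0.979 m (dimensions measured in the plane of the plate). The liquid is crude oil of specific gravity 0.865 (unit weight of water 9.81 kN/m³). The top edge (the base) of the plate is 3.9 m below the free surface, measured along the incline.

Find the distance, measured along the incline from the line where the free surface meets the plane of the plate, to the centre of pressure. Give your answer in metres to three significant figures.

y_p = 4.24 m

γ = 0.865 × 9.81 = 8.48565 kN/m³.
Let θ = 60° be the plate's angle to the horizontal; measure y along the incline from where the plane meets the free surface. Vertical depth h = y·sinθ with sinθ = 0.866025.
With the apex down, the centroid sits h/3 = 0.979/3 = 0.326333 m below the base (the top edge), so y_c = 3.9 + 0.326333 = 4.22633 m and h_c = 4.22633 × 0.866025 = 3.66011 m.
A = ½ × 3.06 × 0.979 = 1.49787 m².
Resultant F = γ·h_c·A = 8.48565 × 3.66011 × 1.49787 = 46.5215 kN.
I_c = b·h³/36 = 3.06 × 0.979³/36 = 0.0797567 m⁴.
Centre of pressure: y_p = y_c + I_c/(y_c·A) = 4.22633 + 0.0797567/(4.22633 × 1.49787) = 4.22633 + 0.0125988 = 4.23893 m along the plane.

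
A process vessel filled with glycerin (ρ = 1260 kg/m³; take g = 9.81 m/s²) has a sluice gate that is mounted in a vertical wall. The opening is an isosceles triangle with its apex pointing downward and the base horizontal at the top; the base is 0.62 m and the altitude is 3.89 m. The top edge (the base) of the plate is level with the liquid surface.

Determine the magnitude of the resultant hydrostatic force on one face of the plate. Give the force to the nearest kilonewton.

γ = ρg = 1260 × 9.81 / 1000 = 12.3606 kN/m³.
With the apex down, the centroid sits h/3 = 3.89/3 = 1.29667 m below the base (the top edge), so the centroid depth is h_c = 1.29667 m.
A = ½ × 0.62 × 3.89 = 1.2059 m².
Resultant F = γ·h_c·A = 12.3606 × 1.29667 × 1.2059 = 19.3277 kN.

F ≈ 19 kN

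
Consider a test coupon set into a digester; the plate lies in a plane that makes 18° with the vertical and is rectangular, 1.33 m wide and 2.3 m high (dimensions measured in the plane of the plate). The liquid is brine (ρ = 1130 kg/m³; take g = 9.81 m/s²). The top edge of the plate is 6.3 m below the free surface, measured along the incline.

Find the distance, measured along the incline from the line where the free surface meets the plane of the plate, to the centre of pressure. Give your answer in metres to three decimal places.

y_p = 7.509 m

γ = ρg = 1130 × 9.81 / 1000 = 11.0853 kN/m³.
The plate makes 18° with the vertical, i.e. θ = 90° − 18° = 72° to the horizontal. Measuring y along the incline from the free-surface line, vertical depth h = y·sinθ with sinθ = 0.951057.
The centroid lies 2.3/2 = 1.15 m below the top edge, so y_c = 6.3 + 1.15 = 7.45 m and h_c = 7.45 × 0.951057 = 7.08537 m.
A = 1.33 × 2.3 = 3.059 m².
Resultant F = γ·h_c·A = 11.0853 × 7.08537 × 3.059 = 240.264 kN.
I_c = b·h³/12 = 1.33 × 2.3³/12 = 1.34851 m⁴.
Centre of pressure: y_p = y_c + I_c/(y_c·A) = 7.45 + 1.34851/(7.45 × 3.059) = 7.45 + 0.0591723 = 7.50917 m along the plane.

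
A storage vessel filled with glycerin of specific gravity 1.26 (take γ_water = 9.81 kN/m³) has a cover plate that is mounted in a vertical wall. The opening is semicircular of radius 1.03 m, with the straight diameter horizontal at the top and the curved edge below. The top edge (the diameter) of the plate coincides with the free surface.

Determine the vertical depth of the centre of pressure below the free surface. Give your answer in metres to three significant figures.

γ = 1.26 × 9.81 = 12.3606 kN/m³.
The centroid of a semicircle lies 4r/(3π) = 0.437146 m from the diameter, here below the top edge, so the centroid depth is h_c = 0.437146 m.
A = πr²/2 = π × 1.03²/2 = 1.66646 m².
Resultant F = γ·h_c·A = 12.3606 × 0.437146 × 1.66646 = 9.00453 kN.
I_c = (π/8 − 8/(9π))·r⁴ = 0.109757 × 1.03⁴ = 0.123532 m⁴.
Centre of pressure: y_p = y_c + I_c/(y_c·A) = 0.437146 + 0.123532/(0.437146 × 1.66646) = 0.437146 + 0.169574 = 0.60672 m along the plane.

h_p = 0.607 m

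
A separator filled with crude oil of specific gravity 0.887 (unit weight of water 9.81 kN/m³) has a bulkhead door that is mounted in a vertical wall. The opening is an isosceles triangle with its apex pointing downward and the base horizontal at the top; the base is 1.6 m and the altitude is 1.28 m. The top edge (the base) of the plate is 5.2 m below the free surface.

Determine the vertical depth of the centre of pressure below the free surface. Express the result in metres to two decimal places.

γ = 0.887 × 9.81 = 8.70147 kN/m³.
With the apex down, the centroid sits h/3 = 1.28/3 = 0.426667 m below the base (the top edge), so the centroid depth is h_c = 5.2 + 0.426667 = 5.62667 m.
A = ½ × 1.6 × 1.28 = 1.024 m².
Resultant F = γ·h_c·A = 8.70147 × 5.62667 × 1.024 = 50.1353 kN.
I_c = b·h³/36 = 1.6 × 1.28³/36 = 0.0932068 m⁴.
Centre of pressure: y_p = y_c + I_c/(y_c·A) = 5.62667 + 0.0932068/(5.62667 × 1.024) = 5.62667 + 0.0161769 = 5.64285 m along the plane.

h_p = 5.64 m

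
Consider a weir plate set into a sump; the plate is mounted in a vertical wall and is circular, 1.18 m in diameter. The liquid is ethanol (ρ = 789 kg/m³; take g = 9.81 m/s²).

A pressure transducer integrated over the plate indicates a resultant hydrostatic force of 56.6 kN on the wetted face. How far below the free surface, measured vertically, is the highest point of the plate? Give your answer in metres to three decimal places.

d_top ≈ 6.097 m

γ = ρg = 789 × 9.81 / 1000 = 7.74009 kN/m³.
A = π(0.59)² = 1.09359 m².
From F = γ·h_c·A, the centroid depth is h_c = 56.6/(7.74009 × 1.09359) = 6.68676 m.
The centroid is at the centre, 0.59 m below the top of the plate, so the highest point sits at h_top = 6.68676 − 0.59 = 6.09676 m below the surface.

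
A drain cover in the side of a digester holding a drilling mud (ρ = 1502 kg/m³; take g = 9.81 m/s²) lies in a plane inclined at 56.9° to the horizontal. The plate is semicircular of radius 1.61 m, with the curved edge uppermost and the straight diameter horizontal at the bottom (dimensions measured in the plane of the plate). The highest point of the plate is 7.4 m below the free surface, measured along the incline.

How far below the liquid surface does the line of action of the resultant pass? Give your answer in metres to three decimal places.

γ = ρg = 1502 × 9.81 / 1000 = 14.73462 kN/m³.
Let θ = 56.9° be the plate's angle to the horizontal; measure y along the incline from where the plane meets the free surface. Vertical depth h = y·sinθ with sinθ = 0.837719.
The centroid lies 4r/(3π) = 0.683305 m above the diameter, so r − 4r/(3π) = 1.61 − 0.683305 = 0.926695 m below the topmost point, so y_c = 7.4 + 0.926695 = 8.3267 m and h_c = 8.3267 × 0.837719 = 6.97543 m.
A = πr²/2 = π × 1.61²/2 = 4.07166 m².
Resultant F = γ·h_c·A = 14.73462 × 6.97543 × 4.07166 = 418.486 kN.
I_c = (π/8 − 8/(9π))·r⁴ = 0.109757 × 1.61⁴ = 0.737455 m⁴.
Centre of pressure: y_p = y_c + I_c/(y_c·A) = 8.3267 + 0.737455/(8.3267 × 4.07166) = 8.3267 + 0.0217516 = 8.34845 m along the plane.
Vertically, h_p = y_p·sinθ = 8.34845 × 0.837719 = 6.99366 m.

h_p = 6.994 m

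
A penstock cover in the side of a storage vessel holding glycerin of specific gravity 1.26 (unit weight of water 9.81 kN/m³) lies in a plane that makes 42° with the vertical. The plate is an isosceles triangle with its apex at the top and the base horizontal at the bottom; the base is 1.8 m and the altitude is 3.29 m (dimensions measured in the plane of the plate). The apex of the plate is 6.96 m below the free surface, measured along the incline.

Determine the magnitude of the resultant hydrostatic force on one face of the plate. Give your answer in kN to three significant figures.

F ≈ 249 kN

γ = 1.26 × 9.81 = 12.3606 kN/m³.
The plate makes 42° with the vertical, i.e. θ = 90° − 42° = 48° to the horizontal. Measuring y along the incline from the free-surface line, vertical depth h = y·sinθ with sinθ = 0.743145.
With the apex up, the centroid sits 2h/3 = 2 × 3.29/3 = 2.19333 m below the apex, so y_c = 6.96 + 2.19333 = 9.15333 m and h_c = 9.15333 × 0.743145 = 6.80225 m.
A = ½ × 1.8 × 3.29 = 2.961 m².
Resultant F = γ·h_c·A = 12.3606 × 6.80225 × 2.961 = 248.961 kN.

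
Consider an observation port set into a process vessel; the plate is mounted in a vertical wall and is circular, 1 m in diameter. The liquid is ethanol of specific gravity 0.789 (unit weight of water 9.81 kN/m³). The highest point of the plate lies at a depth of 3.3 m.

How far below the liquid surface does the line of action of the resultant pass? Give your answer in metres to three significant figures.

h_p = 3.82 m

γ = 0.789 × 9.81 = 7.74009 kN/m³.
The centroid is at the centre, 0.5 m below the top of the plate, so the centroid depth is h_c = 3.3 + 0.5 = 3.8 m.
A = π(0.5)² = 0.785398 m².
Resultant F = γ·h_c·A = 7.74009 × 3.8 × 0.785398 = 23.1004 kN.
I_c = πr⁴/4 = π × 0.5⁴/4 = 0.0490874 m⁴.
Centre of pressure: y_p = y_c + I_c/(y_c·A) = 3.8 + 0.0490874/(3.8 × 0.785398) = 3.8 + 0.0164474 = 3.81645 m along the plane.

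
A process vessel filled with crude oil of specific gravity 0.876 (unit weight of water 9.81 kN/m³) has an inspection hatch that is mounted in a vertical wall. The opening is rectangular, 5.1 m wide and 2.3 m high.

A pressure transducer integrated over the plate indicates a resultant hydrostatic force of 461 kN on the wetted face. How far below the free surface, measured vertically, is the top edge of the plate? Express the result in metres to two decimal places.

d_top ≈ 3.42 m

γ = 0.876 × 9.81 = 8.59356 kN/m³.
A = 5.1 × 2.3 = 11.73 m².
From F = γ·h_c·A, the centroid depth is h_c = 461/(8.59356 × 11.73) = 4.5733 m.
The centroid lies 2.3/2 = 1.15 m below the top edge, so the top edge sits at h_top = 4.5733 − 1.15 = 3.4233 m below the surface.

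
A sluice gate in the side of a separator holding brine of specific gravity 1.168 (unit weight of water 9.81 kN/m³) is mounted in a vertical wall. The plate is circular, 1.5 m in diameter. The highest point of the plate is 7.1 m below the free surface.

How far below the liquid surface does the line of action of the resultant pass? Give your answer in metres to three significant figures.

h_p = 7.87 m

γ = 1.168 × 9.81 = 11.45808 kN/m³.
The centroid is at the centre, 0.75 m below the top of the plate, so the centroid depth is h_c = 7.1 + 0.75 = 7.85 m.
A = π(0.75)² = 1.76715 m².
Resultant F = γ·h_c·A = 11.45808 × 7.85 × 1.76715 = 158.948 kN.
I_c = πr⁴/4 = π × 0.75⁴/4 = 0.248505 m⁴.
Centre of pressure: y_p = y_c + I_c/(y_c·A) = 7.85 + 0.248505/(7.85 × 1.76715) = 7.85 + 0.017914 = 7.86791 m along the plane.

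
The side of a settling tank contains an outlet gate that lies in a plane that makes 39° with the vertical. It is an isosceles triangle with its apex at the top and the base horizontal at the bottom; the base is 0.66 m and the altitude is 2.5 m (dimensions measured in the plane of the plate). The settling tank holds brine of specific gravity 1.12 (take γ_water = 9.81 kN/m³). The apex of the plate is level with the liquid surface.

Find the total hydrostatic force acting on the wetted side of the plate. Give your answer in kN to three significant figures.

F ≈ 11.7 kN

γ = 1.12 × 9.81 = 10.9872 kN/m³.
The plate makes 39° with the vertical, i.e. θ = 90° − 39° = 51° to the horizontal. Measuring y along the incline from the free-surface line, vertical depth h = y·sinθ with sinθ = 0.777146.
With the apex up, the centroid sits 2h/3 = 2 × 2.5/3 = 1.66667 m below the apex, so y_c = 1.66667 m and h_c = 1.66667 × 0.777146 = 1.29525 m.
A = ½ × 0.66 × 2.5 = 0.825 m².
Resultant F = γ·h_c·A = 10.9872 × 1.29525 × 0.825 = 11.7407 kN.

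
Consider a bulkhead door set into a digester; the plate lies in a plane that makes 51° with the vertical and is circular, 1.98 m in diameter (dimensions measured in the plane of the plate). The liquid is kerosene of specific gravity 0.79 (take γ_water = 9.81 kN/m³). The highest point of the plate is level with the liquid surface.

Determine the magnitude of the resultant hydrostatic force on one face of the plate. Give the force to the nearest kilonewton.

F ≈ 15 kN

γ = 0.79 × 9.81 = 7.7499 kN/m³.
The plate makes 51° with the vertical, i.e. θ = 90° − 51° = 39° to the horizontal. Measuring y along the incline from the free-surface line, vertical depth h = y·sinθ with sinθ = 0.629320.
The centroid is at the centre, 0.99 m below the top of the plate, so y_c = 0.99 m and h_c = 0.99 × 0.629320 = 0.623027 m.
A = π(0.99)² = 3.07907 m².
Resultant F = γ·h_c·A = 7.7499 × 0.623027 × 3.07907 = 14.867 kN.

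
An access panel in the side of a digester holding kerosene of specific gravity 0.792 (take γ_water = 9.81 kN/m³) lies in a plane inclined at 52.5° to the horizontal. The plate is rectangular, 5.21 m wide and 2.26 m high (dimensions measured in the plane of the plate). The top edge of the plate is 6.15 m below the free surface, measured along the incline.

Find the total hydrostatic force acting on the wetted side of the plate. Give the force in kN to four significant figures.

γ = 0.792 × 9.81 = 7.76952 kN/m³.
Let θ = 52.5° be the plate's angle to the horizontal; measure y along the incline from where the plane meets the free surface. Vertical depth h = y·sinθ with sinθ = 0.793353.
The centroid lies 2.26/2 = 1.13 m below the top edge, so y_c = 6.15 + 1.13 = 7.28 m and h_c = 7.28 × 0.793353 = 5.77561 m.
A = 5.21 × 2.26 = 11.7746 m².
Resultant F = γ·h_c·A = 7.76952 × 5.77561 × 11.7746 = 528.37 kN.

F ≈ 528.4 kN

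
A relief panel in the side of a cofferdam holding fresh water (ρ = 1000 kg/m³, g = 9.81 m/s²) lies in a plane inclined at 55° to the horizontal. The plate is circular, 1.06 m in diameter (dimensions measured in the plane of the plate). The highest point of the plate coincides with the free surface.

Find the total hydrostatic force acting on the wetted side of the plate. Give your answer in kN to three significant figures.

F ≈ 3.76 kN

γ = ρg = 1000 × 9.81 = 9810 N/m³ = 9.81 kN/m³.
Let θ = 55° be the plate's angle to the horizontal; measure y along the incline from where the plane meets the free surface. Vertical depth h = y·sinθ with sinθ = 0.819152.
The centroid is at the centre, 0.53 m below the top of the plate, so y_c = 0.53 m and h_c = 0.53 × 0.819152 = 0.434151 m.
A = π(0.53)² = 0.882473 m².
Resultant F = γ·h_c·A = 9.81 × 0.434151 × 0.882473 = 3.75847 kN.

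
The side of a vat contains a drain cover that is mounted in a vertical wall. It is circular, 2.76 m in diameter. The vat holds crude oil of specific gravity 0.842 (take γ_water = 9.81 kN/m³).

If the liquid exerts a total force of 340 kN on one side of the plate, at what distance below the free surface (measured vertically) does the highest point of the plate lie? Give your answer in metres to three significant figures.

γ = 0.842 × 9.81 = 8.26002 kN/m³.
A = π(1.38)² = 5.98285 m².
From F = γ·h_c·A, the centroid depth is h_c = 340/(8.26002 × 5.98285) = 6.88002 m.
The centroid is at the centre, 1.38 m below the top of the plate, so the highest point sits at h_top = 6.88002 − 1.38 = 5.50002 m below the surface.

d_top ≈ 5.50 m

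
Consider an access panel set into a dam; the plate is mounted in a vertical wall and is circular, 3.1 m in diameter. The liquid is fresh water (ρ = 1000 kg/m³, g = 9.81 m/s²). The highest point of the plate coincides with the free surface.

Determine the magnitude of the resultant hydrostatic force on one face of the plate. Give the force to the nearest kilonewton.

F ≈ 115 kN

γ = ρg = 1000 × 9.81 = 9810 N/m³ = 9.81 kN/m³.
The centroid is at the centre, 1.55 m below the top of the plate, so the centroid depth is h_c = 1.55 m.
A = π(1.55)² = 7.54768 m².
Resultant F = γ·h_c·A = 9.81 × 1.55 × 7.54768 = 114.766 kN.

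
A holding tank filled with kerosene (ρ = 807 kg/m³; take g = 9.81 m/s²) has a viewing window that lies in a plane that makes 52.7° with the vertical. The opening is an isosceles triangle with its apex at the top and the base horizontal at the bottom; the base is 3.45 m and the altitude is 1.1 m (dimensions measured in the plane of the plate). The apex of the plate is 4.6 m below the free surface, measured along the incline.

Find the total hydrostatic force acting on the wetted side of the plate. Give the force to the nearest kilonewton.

F ≈ 49 kN

γ = ρg = 807 × 9.81 / 1000 = 7.91667 kN/m³.
The plate makes 52.7° with the vertical, i.e. θ = 90° − 52.7° = 37.3° to the horizontal. Measuring y along the incline from the free-surface line, vertical depth h = y·sinθ with sinθ = 0.605988.
With the apex up, the centroid sits 2h/3 = 2 × 1.1/3 = 0.733333 m below the apex, so y_c = 4.6 + 0.733333 = 5.33333 m and h_c = 5.33333 × 0.605988 = 3.23193 m.
A = ½ × 3.45 × 1.1 = 1.8975 m².
Resultant F = γ·h_c·A = 7.91667 × 3.23193 × 1.8975 = 48.5497 kN.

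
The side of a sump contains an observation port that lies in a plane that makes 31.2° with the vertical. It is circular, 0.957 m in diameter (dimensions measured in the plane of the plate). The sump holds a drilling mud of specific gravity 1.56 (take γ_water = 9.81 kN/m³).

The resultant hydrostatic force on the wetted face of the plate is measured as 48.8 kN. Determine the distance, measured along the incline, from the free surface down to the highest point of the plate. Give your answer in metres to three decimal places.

y_top ≈ 4.704 m

γ = 1.56 × 9.81 = 15.3036 kN/m³.
A = π(0.4785)² = 0.719306 m².
From F = γ·h_c·A, the centroid depth is h_c = 48.8/(15.3036 × 0.719306) = 4.43315 m.
The plate makes 31.2° with the vertical, i.e. θ = 90° − 31.2° = 58.8° to the horizontal. Measuring y along the incline from the free-surface line, vertical depth h = y·sinθ with sinθ = 0.855364.
Along the incline, y_c = h_c/sinθ = 4.43315/0.855364 = 5.18276 m.
The centroid is at the centre, 0.4785 m below the top of the plate, so the highest point sits at y_top = 5.18276 − 0.4785 = 4.70426 m along the incline.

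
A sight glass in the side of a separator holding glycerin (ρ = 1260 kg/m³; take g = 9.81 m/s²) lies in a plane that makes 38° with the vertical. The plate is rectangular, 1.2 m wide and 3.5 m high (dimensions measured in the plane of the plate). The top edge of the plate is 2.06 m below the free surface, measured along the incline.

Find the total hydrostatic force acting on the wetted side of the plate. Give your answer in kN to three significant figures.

F ≈ 156 kN

γ = ρg = 1260 × 9.81 / 1000 = 12.3606 kN/m³.
The plate makes 38° with the vertical, i.e. θ = 90° − 38° = 52° to the horizontal. Measuring y along the incline from the free-surface line, vertical depth h = y·sinθ with sinθ = 0.788011.
The centroid lies 3.5/2 = 1.75 m below the top edge, so y_c = 2.06 + 1.75 = 3.81 m and h_c = 3.81 × 0.788011 = 3.00232 m.
A = 1.2 × 3.5 = 4.2 m².
Resultant F = γ·h_c·A = 12.3606 × 3.00232 × 4.2 = 155.864 kN.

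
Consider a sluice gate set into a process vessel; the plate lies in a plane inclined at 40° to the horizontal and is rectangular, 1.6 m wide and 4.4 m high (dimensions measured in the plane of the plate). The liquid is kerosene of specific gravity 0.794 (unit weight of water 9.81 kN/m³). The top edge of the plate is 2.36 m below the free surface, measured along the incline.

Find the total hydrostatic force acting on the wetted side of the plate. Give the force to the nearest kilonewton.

γ = 0.794 × 9.81 = 7.78914 kN/m³.
Let θ = 40° be the plate's angle to the horizontal; measure y along the incline from where the plane meets the free surface. Vertical depth h = y·sinθ with sinθ = 0.642788.
The centroid lies 4.4/2 = 2.2 m below the top edge, so y_c = 2.36 + 2.2 = 4.56 m and h_c = 4.56 × 0.642788 = 2.93111 m.
A = 1.6 × 4.4 = 7.04 m².
Resultant F = γ·h_c·A = 7.78914 × 2.93111 × 7.04 = 160.729 kN.

F ≈ 161 kN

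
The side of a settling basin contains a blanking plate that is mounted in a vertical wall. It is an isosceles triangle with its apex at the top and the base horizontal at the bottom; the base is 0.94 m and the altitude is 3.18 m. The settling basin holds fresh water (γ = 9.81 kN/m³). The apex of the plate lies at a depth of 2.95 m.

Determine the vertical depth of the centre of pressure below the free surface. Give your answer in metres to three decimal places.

h_p = 5.181 m

γ = 9.81 kN/m³.
With the apex up, the centroid sits 2h/3 = 2 × 3.18/3 = 2.12 m below the apex, so the centroid depth is h_c = 2.95 + 2.12 = 5.07 m.
A = ½ × 0.94 × 3.18 = 1.4946 m².
Resultant F = γ·h_c·A = 9.81 × 5.07 × 1.4946 = 74.3365 kN.
I_c = b·h³/36 = 0.94 × 3.18³/36 = 0.839666 m⁴.
Centre of pressure: y_p = y_c + I_c/(y_c·A) = 5.07 + 0.839666/(5.07 × 1.4946) = 5.07 + 0.110809 = 5.18081 m along the plane.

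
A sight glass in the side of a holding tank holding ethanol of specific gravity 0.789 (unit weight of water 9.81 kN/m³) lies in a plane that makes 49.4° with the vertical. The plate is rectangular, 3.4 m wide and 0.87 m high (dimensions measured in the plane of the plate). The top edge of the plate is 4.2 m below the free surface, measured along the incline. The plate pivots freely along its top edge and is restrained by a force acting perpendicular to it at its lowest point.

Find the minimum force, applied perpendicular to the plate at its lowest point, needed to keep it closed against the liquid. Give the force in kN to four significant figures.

P ≈ 35.61 kN

γ = 0.789 × 9.81 = 7.74009 kN/m³.
The plate makes 49.4° with the vertical, i.e. θ = 90° − 49.4° = 40.6° to the horizontal. Measuring y along the incline from the free-surface line, vertical depth h = y·sinθ with sinθ = 0.650774.
The centroid lies 0.87/2 = 0.435 m below the top edge, so y_c = 4.2 + 0.435 = 4.635 m and h_c = 4.635 × 0.650774 = 3.01634 m.
A = 3.4 × 0.87 = 2.958 m².
Resultant F = γ·h_c·A = 7.74009 × 3.01634 × 2.958 = 69.0597 kN.
I_c = b·h³/12 = 3.4 × 0.87³/12 = 0.186576 m⁴.
Centre of pressure: y_p = y_c + I_c/(y_c·A) = 4.635 + 0.186576/(4.635 × 2.958) = 4.635 + 0.0136084 = 4.64861 m along the plane.
The resultant acts 0.435 + 0.0136084 = 0.448608 m (along the plate) below the hinge at the top edge, so the moment about the hinge is M = F × 0.448608 = 69.0597 × 0.448608 = 30.9807 kN·m.
A normal force at the bottom, 0.87 m from the hinge, must supply this moment: P = 30.9807/0.87 = 35.61 kN.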